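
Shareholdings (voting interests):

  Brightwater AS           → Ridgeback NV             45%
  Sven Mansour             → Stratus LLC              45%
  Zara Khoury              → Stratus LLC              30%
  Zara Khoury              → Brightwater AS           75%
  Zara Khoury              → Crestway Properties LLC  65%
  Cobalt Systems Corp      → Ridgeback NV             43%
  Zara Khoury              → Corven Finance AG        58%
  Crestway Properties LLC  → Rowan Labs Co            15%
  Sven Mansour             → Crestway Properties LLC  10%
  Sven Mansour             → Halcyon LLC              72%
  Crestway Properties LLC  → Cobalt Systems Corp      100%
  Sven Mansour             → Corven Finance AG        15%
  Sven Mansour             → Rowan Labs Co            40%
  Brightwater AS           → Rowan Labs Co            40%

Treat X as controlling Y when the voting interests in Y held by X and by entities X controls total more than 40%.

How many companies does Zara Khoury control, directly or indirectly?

6

Zara holds 65% of Crestway, so Zara controls Crestway.
Zara holds 75% of Brightwater, so Zara controls Brightwater.
Crestway holds 100% of Cobalt, so Zara controls Cobalt.
Brightwater and Crestway together hold 40% + 15% = 55% of Rowan, so Zara controls Rowan.
Cobalt and Brightwater together hold 43% + 45% = 88% of Ridgeback, so Zara controls Ridgeback.
Zara holds 58% of Corven, so Zara controls Corven.
No other company's threshold is met.
Zara controls 6 companies.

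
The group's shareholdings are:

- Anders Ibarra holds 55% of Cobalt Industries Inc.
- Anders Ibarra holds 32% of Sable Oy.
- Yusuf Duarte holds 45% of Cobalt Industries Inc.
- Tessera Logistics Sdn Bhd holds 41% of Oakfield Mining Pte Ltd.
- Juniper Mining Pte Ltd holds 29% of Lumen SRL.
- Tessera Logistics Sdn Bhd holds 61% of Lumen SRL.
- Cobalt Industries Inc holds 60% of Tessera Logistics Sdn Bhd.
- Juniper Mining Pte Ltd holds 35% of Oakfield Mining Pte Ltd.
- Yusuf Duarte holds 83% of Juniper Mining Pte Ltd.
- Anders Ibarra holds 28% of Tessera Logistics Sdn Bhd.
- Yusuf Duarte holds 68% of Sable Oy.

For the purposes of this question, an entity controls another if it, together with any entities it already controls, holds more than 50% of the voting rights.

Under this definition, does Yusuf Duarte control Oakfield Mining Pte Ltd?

Yusuf holds 68% of Sable, so Yusuf controls Sable.
Yusuf holds 83% of Juniper, so Yusuf controls Juniper.
In Oakfield, Yusuf's side holds only 35%, not > 50%.
So Yusuf does not control Oakfield.

No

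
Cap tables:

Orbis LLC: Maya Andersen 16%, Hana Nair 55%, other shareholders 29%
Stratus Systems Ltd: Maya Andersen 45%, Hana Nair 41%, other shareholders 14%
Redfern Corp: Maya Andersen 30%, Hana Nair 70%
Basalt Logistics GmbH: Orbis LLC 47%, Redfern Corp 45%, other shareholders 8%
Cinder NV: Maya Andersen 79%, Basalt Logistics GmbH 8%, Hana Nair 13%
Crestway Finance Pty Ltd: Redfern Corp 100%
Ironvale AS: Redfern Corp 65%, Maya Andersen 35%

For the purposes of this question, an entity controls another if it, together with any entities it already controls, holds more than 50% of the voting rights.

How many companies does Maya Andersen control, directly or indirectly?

1

Maya holds 79% of Cinder, so Maya controls Cinder.
No other company's threshold is met.
Maya controls 1 company.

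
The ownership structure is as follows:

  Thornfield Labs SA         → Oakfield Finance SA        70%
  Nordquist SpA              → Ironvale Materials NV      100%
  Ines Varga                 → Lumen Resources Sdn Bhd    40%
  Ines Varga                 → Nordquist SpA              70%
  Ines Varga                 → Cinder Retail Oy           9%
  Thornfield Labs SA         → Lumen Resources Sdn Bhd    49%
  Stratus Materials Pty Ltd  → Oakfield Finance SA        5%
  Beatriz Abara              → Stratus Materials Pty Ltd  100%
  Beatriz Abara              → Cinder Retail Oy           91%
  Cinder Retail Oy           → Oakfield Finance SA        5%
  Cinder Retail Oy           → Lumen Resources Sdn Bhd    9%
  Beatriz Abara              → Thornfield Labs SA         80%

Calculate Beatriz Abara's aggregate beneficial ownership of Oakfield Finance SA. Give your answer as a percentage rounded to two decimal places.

Beatriz reaches Oakfield along 3 paths.
Via Stratus: 100% × 5% = 5%.
Via Cinder: 91% × 5% = 4.55%.
Via Thornfield: 80% × 70% = 56%.
Total: 5% + 4.55% + 56% = 65.55%.

65.55%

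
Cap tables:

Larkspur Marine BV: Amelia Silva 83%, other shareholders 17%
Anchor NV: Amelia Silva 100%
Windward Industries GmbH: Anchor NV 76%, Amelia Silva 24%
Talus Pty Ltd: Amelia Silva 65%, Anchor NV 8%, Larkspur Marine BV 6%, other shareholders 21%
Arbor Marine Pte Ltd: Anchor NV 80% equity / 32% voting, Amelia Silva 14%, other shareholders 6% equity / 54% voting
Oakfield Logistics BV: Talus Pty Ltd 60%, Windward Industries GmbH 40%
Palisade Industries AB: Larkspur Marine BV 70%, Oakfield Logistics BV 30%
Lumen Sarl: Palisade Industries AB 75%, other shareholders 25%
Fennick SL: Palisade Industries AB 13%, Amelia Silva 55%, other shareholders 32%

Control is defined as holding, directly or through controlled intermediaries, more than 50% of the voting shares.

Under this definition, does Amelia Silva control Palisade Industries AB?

Amelia holds 100% of Anchor, so Amelia controls Anchor.
Anchor and Amelia together hold 76% + 24% = 100% of Windward, so Amelia controls Windward.
Amelia holds 83% of Larkspur, so Amelia controls Larkspur.
Amelia and Anchor and Larkspur together hold 65% + 8% + 6% = 79% of Talus, so Amelia controls Talus.
Talus and Windward together hold 60% + 40% = 100% of Oakfield, so Amelia controls Oakfield.
Larkspur and Oakfield together hold 70% + 30% = 100% of Palisade, so Amelia controls Palisade.

Yes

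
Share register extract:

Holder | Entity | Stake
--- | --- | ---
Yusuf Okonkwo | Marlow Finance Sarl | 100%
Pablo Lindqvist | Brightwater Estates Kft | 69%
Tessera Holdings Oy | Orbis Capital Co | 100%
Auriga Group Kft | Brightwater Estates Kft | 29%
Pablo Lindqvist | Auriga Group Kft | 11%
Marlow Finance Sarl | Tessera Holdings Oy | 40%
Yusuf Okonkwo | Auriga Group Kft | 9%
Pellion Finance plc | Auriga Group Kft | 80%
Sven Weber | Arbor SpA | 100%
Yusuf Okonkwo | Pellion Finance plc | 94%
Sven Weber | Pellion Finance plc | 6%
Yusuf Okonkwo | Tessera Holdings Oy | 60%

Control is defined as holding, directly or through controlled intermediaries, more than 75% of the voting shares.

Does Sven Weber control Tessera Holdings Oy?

Sven holds 100% of Arbor, so Sven controls Arbor.
Neither Sven nor any entity Sven controls holds any voting interest in Tessera.
So Sven does not control Tessera.

No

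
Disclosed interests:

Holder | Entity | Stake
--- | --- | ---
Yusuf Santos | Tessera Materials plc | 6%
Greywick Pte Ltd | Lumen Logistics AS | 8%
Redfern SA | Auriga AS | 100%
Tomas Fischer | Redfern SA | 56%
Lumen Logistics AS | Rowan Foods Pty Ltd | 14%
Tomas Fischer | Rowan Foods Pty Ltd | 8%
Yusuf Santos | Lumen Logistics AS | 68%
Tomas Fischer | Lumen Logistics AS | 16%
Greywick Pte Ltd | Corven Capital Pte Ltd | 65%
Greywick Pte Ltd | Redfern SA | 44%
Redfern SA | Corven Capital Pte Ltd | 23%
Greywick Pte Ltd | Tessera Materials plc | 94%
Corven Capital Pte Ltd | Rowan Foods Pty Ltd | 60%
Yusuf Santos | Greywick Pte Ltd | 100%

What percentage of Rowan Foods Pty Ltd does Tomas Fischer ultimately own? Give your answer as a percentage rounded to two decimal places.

17.97%

Tomas reaches Rowan along 3 paths.
Direct stake: 8% = 8%.
Via Lumen: 16% × 14% = 2.24%.
Via Redfern → Corven: 56% × 23% × 60% = 7.728%.
Total: 8% + 2.24% + 7.728% = 17.968%.
Rounded: 17.97%.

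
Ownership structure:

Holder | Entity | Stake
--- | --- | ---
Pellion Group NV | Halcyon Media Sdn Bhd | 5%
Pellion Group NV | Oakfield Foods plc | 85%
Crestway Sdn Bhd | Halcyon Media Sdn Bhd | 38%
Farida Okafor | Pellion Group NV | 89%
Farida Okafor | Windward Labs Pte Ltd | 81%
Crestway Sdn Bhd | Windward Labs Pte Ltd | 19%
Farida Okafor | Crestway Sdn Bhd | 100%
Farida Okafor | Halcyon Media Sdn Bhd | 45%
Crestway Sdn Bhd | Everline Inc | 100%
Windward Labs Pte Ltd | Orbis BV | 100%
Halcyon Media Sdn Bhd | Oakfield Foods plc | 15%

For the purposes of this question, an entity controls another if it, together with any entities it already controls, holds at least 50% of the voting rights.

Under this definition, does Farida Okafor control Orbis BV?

Yes

Farida holds 100% of Crestway, so Farida controls Crestway.
Farida and Crestway together hold 81% + 19% = 100% of Windward, so Farida controls Windward.
Windward holds 100% of Orbis, so Farida controls Orbis.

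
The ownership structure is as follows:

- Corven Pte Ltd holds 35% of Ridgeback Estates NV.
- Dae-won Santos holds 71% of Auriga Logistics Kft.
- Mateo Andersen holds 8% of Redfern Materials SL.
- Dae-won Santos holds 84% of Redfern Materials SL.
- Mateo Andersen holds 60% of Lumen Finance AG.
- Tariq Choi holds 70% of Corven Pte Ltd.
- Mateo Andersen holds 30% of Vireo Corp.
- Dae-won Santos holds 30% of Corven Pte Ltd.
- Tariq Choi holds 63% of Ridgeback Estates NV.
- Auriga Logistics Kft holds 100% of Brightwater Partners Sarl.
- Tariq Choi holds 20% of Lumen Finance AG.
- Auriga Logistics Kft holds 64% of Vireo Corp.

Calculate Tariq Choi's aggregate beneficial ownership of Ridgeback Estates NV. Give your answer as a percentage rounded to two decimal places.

Tariq reaches Ridgeback along 2 paths.
Direct stake: 63% = 63%.
Via Corven: 70% × 35% = 24.5%.
Total: 63% + 24.5% = 87.5%.
Rounded: 87.50%.

87.50%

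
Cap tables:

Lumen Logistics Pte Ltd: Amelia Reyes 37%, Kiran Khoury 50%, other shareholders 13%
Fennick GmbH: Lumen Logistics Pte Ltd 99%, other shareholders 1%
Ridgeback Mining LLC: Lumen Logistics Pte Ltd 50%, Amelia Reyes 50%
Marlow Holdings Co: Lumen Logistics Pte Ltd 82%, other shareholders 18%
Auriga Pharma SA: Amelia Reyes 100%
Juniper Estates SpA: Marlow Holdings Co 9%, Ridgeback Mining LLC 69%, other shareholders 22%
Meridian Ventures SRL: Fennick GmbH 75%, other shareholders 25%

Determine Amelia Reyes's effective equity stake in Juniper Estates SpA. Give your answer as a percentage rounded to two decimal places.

50.00%

Amelia reaches Juniper along 3 paths.
Via Lumen → Marlow: 37% × 82% × 9% = 2.7306%.
Via Lumen → Ridgeback: 37% × 50% × 69% = 12.765%.
Via Ridgeback: 50% × 69% = 34.5%.
Total: 2.7306% + 12.765% + 34.5% = 49.9956%.
Rounded: 50.00%.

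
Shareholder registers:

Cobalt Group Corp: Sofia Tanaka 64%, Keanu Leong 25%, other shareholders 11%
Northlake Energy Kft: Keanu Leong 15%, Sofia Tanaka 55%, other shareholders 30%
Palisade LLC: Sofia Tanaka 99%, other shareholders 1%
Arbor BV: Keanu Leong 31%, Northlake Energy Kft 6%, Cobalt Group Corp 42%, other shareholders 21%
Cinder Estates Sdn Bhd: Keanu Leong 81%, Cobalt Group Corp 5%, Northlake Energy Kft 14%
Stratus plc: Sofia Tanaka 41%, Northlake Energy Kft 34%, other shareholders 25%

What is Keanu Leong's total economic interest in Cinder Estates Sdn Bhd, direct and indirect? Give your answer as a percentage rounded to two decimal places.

Keanu reaches Cinder along 3 paths.
Direct stake: 81% = 81%.
Via Cobalt: 25% × 5% = 1.25%.
Via Northlake: 15% × 14% = 2.1%.
Total: 81% + 1.25% + 2.1% = 84.35%.

84.35%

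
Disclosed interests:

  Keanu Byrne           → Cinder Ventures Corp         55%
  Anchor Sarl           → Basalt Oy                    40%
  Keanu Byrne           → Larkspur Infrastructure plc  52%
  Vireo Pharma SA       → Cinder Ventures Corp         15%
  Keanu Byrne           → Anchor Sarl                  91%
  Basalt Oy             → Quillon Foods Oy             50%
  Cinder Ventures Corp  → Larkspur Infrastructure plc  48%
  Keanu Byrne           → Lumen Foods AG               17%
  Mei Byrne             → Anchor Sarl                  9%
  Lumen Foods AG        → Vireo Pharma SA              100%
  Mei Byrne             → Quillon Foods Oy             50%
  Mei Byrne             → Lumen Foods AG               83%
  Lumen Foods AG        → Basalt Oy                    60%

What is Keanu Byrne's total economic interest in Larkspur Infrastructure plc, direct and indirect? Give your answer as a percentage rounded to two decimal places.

Keanu reaches Larkspur along 3 paths.
Direct stake: 52% = 52%.
Via Cinder: 55% × 48% = 26.4%.
Via Lumen → Vireo → Cinder: 17% × 100% × 15% × 48% = 1.224%.
Total: 52% + 26.4% + 1.224% = 79.624%.
Rounded: 79.62%.

79.62%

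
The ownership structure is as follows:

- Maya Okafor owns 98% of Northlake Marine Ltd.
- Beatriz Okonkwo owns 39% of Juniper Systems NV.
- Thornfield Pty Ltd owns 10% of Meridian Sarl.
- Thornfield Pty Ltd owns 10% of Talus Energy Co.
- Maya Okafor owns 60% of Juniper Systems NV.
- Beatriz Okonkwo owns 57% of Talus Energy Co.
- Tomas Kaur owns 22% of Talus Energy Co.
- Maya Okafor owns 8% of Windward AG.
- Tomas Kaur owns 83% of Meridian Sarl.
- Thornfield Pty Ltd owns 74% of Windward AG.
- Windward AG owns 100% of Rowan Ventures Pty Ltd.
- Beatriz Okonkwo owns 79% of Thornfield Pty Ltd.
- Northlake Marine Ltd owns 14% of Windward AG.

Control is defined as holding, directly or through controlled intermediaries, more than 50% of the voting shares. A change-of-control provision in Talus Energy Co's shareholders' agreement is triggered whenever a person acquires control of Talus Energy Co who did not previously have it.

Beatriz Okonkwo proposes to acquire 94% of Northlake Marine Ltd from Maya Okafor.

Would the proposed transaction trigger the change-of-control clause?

The purchase adds only to Beatriz's holdings (Maya's stake shrinks), so Beatriz is the only person who could newly come to control Talus.
Beatriz holds 79% of Thornfield, so Beatriz controls Thornfield.
Thornfield and Beatriz together hold 10% + 57% = 67% of Talus, so Beatriz controls Talus.
So Beatriz already controls Talus before the transaction.
After the purchase, Beatriz holds 94% of Northlake directly, and Maya's stake falls to 4%.
Beatriz controlled Talus already, so this is not a new person acquiring control; every other person's position is unchanged or reduced.
No new person acquires control, so the clause is not triggered.

No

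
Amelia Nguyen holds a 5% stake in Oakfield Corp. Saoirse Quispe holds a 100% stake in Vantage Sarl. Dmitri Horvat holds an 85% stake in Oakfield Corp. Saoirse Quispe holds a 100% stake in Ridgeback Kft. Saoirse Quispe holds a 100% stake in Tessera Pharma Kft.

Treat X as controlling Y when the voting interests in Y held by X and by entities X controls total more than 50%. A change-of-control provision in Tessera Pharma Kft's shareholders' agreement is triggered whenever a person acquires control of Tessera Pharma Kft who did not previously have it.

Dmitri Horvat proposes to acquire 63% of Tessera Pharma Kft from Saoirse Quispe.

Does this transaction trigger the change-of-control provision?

Yes

The purchase adds only to Dmitri's holdings (Saoirse's stake shrinks), so Dmitri is the only person who could newly come to control Tessera.
Dmitri holds 85% of Oakfield, so Dmitri controls Oakfield.
Neither Dmitri nor any entity Dmitri controls holds any voting interest in Tessera.
So before the transaction, Dmitri does not control Tessera.
After the purchase, Dmitri holds 63% of Tessera directly, and Saoirse's stake falls to 37%.
Dmitri holds 63% of Tessera, so Dmitri controls Tessera.
Dmitri did not control Tessera before and does after, so the clause is triggered.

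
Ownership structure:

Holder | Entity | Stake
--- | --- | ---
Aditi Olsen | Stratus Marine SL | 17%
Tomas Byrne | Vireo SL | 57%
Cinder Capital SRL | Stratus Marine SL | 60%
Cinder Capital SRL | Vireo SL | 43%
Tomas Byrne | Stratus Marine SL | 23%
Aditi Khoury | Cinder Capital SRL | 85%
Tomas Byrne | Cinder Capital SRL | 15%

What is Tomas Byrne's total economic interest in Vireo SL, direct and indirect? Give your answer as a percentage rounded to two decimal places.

63.45%

Tomas reaches Vireo along 2 paths.
Via Cinder: 15% × 43% = 6.45%.
Direct stake: 57% = 57%.
Total: 6.45% + 57% = 63.45%.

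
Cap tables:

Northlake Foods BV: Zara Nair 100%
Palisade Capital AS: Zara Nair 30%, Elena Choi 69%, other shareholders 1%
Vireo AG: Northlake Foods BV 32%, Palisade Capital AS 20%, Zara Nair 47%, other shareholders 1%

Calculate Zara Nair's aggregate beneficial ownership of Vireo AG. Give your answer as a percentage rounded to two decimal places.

85.00%

Zara reaches Vireo along 3 paths.
Via Northlake: 100% × 32% = 32%.
Via Palisade: 30% × 20% = 6%.
Direct stake: 47% = 47%.
Total: 32% + 6% + 47% = 85%.
Rounded: 85.00%.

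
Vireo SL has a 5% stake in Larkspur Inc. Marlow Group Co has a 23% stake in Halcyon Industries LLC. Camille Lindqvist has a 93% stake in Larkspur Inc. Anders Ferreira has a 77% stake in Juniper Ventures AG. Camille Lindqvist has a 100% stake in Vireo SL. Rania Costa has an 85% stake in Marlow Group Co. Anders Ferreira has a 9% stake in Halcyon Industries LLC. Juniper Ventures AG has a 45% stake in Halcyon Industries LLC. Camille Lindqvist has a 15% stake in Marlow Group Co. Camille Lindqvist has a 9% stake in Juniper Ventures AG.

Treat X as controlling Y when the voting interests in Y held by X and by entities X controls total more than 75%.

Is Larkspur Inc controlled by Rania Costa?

No

Rania holds 85% of Marlow, so Rania controls Marlow.
Neither Rania nor any entity Rania controls holds any voting interest in Larkspur.
So Rania does not control Larkspur.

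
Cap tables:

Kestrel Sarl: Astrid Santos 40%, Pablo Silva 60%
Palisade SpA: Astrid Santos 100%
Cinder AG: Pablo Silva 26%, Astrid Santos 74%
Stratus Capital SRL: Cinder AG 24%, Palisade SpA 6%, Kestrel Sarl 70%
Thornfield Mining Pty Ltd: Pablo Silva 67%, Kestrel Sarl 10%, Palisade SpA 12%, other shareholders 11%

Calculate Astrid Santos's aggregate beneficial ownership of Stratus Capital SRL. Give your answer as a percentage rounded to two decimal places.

Astrid reaches Stratus along 3 paths.
Via Cinder: 74% × 24% = 17.76%.
Via Palisade: 100% × 6% = 6%.
Via Kestrel: 40% × 70% = 28%.
Total: 17.76% + 6% + 28% = 51.76%.

51.76%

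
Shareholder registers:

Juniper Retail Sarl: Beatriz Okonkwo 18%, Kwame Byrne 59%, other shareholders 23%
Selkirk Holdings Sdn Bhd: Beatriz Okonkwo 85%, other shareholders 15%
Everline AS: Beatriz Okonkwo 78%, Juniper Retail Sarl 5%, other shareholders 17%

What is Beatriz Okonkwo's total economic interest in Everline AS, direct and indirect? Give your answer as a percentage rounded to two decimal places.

78.90%

Beatriz reaches Everline along 2 paths.
Direct stake: 78% = 78%.
Via Juniper: 18% × 5% = 0.9%.
Total: 78% + 0.9% = 78.9%.
Rounded: 78.90%.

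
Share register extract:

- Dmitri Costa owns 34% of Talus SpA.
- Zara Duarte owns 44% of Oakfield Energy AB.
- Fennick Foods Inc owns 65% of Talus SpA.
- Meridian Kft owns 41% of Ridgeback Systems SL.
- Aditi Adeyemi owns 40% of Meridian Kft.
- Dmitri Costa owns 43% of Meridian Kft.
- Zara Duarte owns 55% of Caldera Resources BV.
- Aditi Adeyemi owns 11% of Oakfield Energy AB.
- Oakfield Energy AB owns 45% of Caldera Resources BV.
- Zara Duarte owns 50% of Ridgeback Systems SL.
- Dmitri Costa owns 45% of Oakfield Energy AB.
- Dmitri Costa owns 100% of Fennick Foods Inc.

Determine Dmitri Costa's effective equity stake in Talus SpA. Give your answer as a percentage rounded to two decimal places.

99.00%

Dmitri reaches Talus along 2 paths.
Via Fennick: 100% × 65% = 65%.
Direct stake: 34% = 34%.
Total: 65% + 34% = 99%.
Rounded: 99.00%.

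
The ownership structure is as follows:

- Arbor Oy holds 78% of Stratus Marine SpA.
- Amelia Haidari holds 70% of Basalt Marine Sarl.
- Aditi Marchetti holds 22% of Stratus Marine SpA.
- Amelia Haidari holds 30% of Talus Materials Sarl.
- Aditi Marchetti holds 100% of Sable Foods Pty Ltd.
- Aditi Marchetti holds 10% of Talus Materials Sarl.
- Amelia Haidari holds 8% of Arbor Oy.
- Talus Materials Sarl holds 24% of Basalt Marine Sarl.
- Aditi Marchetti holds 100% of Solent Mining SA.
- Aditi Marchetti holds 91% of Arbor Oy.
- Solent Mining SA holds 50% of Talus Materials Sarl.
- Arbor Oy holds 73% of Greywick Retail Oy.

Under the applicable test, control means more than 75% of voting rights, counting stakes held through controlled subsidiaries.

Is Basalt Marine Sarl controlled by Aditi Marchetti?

Aditi holds 91% of Arbor, so Aditi controls Arbor.
Aditi holds 100% of Sable, so Aditi controls Sable.
Aditi holds 100% of Solent, so Aditi controls Solent.
Aditi and Arbor together hold 22% + 78% = 100% of Stratus, so Aditi controls Stratus.
Neither Aditi nor any entity Aditi controls holds any voting interest in Basalt.
So Aditi does not control Basalt.

No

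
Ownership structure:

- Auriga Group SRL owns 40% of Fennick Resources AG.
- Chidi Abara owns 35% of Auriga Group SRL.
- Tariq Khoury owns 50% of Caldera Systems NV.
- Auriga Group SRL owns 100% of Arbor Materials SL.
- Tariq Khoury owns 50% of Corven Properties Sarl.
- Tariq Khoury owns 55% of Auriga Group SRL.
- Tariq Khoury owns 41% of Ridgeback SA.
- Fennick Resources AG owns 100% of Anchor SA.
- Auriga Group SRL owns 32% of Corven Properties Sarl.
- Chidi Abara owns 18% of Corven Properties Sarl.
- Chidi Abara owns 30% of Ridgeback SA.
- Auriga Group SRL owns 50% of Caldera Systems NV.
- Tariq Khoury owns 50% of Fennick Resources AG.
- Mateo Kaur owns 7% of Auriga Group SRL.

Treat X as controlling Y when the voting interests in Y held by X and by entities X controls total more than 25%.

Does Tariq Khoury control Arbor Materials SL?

Tariq holds 55% of Auriga, so Tariq controls Auriga.
Auriga holds 100% of Arbor, so Tariq controls Arbor.

Yes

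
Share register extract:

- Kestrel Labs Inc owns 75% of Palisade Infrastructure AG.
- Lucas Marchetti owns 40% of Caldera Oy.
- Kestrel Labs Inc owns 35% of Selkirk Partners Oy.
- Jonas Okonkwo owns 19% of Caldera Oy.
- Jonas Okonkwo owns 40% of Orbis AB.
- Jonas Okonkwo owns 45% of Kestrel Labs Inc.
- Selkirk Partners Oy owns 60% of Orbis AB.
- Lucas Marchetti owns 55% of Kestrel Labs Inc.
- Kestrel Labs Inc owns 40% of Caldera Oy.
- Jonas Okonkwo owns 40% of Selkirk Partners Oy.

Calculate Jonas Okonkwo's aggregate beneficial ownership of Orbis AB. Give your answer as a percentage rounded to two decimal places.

73.45%

Jonas reaches Orbis along 3 paths.
Via Kestrel → Selkirk: 45% × 35% × 60% = 9.45%.
Via Selkirk: 40% × 60% = 24%.
Direct stake: 40% = 40%.
Total: 9.45% + 24% + 40% = 73.45%.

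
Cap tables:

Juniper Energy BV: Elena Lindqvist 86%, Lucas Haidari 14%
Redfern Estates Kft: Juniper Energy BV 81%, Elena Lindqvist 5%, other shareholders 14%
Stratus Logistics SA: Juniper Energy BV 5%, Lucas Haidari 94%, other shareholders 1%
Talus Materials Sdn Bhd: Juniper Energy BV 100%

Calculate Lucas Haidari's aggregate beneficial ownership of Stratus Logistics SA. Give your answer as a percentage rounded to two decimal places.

94.70%

Lucas reaches Stratus along 2 paths.
Via Juniper: 14% × 5% = 0.7%.
Direct stake: 94% = 94%.
Total: 0.7% + 94% = 94.7%.
Rounded: 94.70%.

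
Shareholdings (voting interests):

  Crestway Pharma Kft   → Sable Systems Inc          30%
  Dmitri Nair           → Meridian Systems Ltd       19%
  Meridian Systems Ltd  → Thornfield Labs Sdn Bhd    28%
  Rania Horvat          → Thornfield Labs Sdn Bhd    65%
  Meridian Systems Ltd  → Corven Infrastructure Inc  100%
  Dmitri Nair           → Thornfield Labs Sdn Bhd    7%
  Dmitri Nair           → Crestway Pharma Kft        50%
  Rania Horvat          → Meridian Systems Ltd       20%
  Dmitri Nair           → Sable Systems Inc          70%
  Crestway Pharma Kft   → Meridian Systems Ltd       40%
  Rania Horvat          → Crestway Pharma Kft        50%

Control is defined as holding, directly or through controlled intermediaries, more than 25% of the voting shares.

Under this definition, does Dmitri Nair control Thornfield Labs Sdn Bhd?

Yes

Dmitri holds 50% of Crestway, so Dmitri controls Crestway.
Dmitri and Crestway together hold 19% + 40% = 59% of Meridian, so Dmitri controls Meridian.
Meridian and Dmitri together hold 28% + 7% = 35% of Thornfield, so Dmitri controls Thornfield.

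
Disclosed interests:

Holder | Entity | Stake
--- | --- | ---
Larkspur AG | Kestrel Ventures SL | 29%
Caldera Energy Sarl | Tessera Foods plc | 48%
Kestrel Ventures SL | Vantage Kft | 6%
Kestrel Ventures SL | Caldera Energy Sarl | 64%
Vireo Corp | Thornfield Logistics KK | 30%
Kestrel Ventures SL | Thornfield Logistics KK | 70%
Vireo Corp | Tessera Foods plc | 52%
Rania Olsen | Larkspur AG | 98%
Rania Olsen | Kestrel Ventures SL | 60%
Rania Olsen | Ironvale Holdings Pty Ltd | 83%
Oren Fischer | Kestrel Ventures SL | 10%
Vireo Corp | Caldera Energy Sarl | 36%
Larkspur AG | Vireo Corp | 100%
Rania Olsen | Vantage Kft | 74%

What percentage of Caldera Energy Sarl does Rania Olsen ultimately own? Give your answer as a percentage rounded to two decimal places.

91.87%

Rania reaches Caldera along 3 paths.
Via Larkspur → Vireo: 98% × 100% × 36% = 35.28%.
Via Larkspur → Kestrel: 98% × 29% × 64% = 18.1888%.
Via Kestrel: 60% × 64% = 38.4%.
Total: 35.28% + 18.1888% + 38.4% = 91.8688%.
Rounded: 91.87%.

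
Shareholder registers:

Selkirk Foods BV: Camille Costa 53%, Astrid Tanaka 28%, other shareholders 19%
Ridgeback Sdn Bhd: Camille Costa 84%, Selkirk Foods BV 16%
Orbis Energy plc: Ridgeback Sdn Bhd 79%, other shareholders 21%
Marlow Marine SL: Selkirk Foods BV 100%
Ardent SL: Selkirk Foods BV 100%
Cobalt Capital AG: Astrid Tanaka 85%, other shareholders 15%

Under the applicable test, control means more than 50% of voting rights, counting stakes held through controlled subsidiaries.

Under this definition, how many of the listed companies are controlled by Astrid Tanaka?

1

Astrid holds 85% of Cobalt, so Astrid controls Cobalt.
No other company's threshold is met.
Astrid controls 1 company.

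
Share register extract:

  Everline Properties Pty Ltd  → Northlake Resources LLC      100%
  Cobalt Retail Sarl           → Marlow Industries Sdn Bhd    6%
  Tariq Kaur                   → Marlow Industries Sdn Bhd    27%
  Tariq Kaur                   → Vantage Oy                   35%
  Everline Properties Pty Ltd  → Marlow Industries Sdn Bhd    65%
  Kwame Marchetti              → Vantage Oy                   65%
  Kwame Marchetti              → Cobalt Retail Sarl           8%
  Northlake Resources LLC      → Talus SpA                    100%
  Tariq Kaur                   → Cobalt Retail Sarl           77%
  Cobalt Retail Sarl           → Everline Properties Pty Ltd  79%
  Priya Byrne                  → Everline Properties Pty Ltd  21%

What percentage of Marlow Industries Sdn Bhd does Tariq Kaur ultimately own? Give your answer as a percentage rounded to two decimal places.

Tariq reaches Marlow along 3 paths.
Via Cobalt → Everline: 77% × 79% × 65% = 39.5395%.
Direct stake: 27% = 27%.
Via Cobalt: 77% × 6% = 4.62%.
Total: 39.5395% + 27% + 4.62% = 71.1595%.
Rounded: 71.16%.

71.16%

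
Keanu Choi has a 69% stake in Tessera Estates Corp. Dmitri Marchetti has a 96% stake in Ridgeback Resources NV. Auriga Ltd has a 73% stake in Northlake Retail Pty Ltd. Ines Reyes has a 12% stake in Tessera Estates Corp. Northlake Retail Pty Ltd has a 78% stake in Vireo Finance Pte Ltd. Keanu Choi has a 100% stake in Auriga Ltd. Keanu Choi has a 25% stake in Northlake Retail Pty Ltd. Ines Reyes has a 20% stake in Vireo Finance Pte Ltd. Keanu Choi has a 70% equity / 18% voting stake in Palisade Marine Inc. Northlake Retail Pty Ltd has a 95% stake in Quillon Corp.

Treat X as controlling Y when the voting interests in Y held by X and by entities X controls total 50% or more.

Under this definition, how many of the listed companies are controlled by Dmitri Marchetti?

1

Dmitri holds 96% of Ridgeback, so Dmitri controls Ridgeback.
No other company's threshold is met.
Dmitri controls 1 company.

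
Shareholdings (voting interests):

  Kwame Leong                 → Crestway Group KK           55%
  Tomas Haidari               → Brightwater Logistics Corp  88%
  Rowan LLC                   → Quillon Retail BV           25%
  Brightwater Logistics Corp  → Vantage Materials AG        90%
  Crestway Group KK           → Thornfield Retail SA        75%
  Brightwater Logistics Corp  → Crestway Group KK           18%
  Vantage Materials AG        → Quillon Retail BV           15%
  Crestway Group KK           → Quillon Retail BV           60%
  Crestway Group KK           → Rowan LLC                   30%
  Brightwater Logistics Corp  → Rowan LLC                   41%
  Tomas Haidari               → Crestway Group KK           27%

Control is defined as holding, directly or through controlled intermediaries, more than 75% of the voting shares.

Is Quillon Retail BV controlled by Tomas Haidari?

Tomas holds 88% of Brightwater, so Tomas controls Brightwater.
Brightwater holds 90% of Vantage, so Tomas controls Vantage.
In Quillon, Tomas's side holds only 15%, not > 75%.
So Tomas does not control Quillon.

No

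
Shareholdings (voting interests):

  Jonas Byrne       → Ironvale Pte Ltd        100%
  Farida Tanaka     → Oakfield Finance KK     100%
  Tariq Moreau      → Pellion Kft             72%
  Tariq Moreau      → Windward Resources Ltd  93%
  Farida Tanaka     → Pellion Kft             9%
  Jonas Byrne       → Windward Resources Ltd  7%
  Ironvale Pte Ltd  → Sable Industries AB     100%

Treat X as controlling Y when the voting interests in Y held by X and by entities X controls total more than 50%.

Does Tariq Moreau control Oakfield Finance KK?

Tariq holds 93% of Windward, so Tariq controls Windward.
Tariq holds 72% of Pellion, so Tariq controls Pellion.
Neither Tariq nor any entity Tariq controls holds any voting interest in Oakfield.
So Tariq does not control Oakfield.

No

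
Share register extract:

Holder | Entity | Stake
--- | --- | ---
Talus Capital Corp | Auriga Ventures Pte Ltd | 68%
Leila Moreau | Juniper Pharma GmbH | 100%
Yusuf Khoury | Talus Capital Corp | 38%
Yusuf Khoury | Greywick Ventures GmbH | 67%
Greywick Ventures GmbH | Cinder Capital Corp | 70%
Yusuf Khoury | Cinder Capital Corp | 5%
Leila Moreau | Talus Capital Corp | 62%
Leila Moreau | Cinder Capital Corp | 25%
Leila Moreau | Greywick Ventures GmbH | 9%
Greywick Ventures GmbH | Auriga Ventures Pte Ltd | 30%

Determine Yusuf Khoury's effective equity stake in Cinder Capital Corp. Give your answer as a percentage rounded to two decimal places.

51.90%

Yusuf reaches Cinder along 2 paths.
Direct stake: 5% = 5%.
Via Greywick: 67% × 70% = 46.9%.
Total: 5% + 46.9% = 51.9%.
Rounded: 51.90%.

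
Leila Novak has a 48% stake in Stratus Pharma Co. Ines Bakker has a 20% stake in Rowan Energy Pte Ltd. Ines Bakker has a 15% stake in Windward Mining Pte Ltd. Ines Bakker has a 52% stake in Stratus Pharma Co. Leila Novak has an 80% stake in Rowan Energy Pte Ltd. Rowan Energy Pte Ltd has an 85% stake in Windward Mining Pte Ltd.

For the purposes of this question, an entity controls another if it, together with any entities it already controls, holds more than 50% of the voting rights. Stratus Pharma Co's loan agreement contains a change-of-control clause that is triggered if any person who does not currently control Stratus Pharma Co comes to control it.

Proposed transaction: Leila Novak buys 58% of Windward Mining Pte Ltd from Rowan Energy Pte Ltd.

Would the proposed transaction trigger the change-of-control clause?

No

The purchase adds only to Leila's holdings (Rowan's stake shrinks), so Leila is the only person who could newly come to control Stratus.
Leila holds 80% of Rowan, so Leila controls Rowan.
Rowan holds 85% of Windward, so Leila controls Windward.
In Stratus, Leila's side holds only 48%, not > 50%.
So before the transaction, Leila does not control Stratus.
After the purchase, Leila holds 58% of Windward directly, and Rowan's stake falls to 27%.
Rowan and Leila together hold 27% + 58% = 85% of Windward, so Leila controls Windward.
After the transaction, Leila's side holds 48% of Stratus, not > 50%, so Leila still does not control Stratus.
No new person acquires control, so the clause is not triggered.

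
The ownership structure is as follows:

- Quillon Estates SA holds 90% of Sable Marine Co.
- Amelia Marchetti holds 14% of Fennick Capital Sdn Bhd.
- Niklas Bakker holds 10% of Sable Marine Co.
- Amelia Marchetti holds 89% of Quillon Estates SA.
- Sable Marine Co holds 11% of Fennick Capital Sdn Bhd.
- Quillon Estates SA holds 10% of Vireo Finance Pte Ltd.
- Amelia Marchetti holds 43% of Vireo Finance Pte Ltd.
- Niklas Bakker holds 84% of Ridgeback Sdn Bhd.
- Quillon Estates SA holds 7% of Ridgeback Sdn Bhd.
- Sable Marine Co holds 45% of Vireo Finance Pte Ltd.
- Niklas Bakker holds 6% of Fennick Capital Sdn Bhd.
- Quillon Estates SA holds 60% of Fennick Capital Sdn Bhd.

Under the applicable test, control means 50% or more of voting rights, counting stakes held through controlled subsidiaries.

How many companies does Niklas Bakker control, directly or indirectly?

Niklas holds 84% of Ridgeback, so Niklas controls Ridgeback.
No other company's threshold is met.
Niklas controls 1 company.

1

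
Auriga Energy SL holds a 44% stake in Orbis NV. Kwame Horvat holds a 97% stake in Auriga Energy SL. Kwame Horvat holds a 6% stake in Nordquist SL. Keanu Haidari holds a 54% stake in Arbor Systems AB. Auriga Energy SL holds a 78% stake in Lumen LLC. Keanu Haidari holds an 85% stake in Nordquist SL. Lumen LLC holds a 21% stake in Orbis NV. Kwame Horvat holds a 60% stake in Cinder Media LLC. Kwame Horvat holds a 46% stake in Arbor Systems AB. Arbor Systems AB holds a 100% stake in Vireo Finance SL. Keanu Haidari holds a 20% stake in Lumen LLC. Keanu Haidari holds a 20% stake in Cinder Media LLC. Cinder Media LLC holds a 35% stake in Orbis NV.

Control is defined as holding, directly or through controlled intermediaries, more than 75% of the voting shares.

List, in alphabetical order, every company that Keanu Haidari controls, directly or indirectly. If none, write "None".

Keanu holds 85% of Nordquist, so Keanu controls Nordquist.
No other company's threshold is met.

Nordquist SL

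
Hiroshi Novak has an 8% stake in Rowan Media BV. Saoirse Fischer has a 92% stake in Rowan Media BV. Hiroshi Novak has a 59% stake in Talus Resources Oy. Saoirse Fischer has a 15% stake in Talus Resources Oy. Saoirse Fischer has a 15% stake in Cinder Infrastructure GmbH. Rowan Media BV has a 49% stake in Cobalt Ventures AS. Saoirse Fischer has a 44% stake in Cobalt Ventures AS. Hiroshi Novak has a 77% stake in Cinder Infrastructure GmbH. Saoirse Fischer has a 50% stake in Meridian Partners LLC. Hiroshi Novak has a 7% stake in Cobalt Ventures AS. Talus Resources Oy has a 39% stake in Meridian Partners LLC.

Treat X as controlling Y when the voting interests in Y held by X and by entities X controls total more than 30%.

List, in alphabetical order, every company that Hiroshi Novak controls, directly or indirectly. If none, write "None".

Hiroshi holds 59% of Talus, so Hiroshi controls Talus.
Talus holds 39% of Meridian, so Hiroshi controls Meridian.
Hiroshi holds 77% of Cinder, so Hiroshi controls Cinder.
No other company's threshold is met.

Cinder Infrastructure GmbH, Meridian Partners LLC, Talus Resources Oy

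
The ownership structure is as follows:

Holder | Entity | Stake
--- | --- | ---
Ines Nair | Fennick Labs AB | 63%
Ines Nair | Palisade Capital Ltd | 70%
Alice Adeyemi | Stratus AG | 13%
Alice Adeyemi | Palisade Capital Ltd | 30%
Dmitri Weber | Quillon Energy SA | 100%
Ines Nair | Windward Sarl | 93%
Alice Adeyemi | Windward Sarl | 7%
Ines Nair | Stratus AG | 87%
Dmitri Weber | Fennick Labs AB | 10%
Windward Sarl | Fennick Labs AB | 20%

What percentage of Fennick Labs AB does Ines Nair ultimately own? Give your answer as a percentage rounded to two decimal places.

81.60%

Ines reaches Fennick along 2 paths.
Via Windward: 93% × 20% = 18.6%.
Direct stake: 63% = 63%.
Total: 18.6% + 63% = 81.6%.
Rounded: 81.60%.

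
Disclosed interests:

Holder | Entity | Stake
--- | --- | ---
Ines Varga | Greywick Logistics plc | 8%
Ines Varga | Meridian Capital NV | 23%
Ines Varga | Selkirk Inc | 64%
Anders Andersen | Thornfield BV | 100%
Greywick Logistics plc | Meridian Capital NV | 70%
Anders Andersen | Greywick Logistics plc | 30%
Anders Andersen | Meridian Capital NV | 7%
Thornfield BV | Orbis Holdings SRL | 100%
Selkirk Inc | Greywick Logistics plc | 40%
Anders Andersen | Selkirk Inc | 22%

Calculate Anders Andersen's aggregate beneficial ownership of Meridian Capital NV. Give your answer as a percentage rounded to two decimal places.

Anders reaches Meridian along 3 paths.
Via Greywick: 30% × 70% = 21%.
Via Selkirk → Greywick: 22% × 40% × 70% = 6.16%.
Direct stake: 7% = 7%.
Total: 21% + 6.16% + 7% = 34.16%.

34.16%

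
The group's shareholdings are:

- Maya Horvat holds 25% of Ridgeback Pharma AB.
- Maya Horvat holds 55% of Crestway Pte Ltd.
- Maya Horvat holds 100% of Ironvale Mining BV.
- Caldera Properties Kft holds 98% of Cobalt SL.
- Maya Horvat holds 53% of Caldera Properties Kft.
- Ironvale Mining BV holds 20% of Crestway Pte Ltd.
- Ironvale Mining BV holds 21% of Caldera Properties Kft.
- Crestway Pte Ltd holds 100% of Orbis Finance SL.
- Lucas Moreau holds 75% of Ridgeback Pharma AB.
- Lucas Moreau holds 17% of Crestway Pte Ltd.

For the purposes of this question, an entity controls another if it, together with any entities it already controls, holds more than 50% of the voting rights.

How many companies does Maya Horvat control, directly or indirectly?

Maya holds 100% of Ironvale, so Maya controls Ironvale.
Ironvale and Maya together hold 21% + 53% = 74% of Caldera, so Maya controls Caldera.
Maya and Ironvale together hold 55% + 20% = 75% of Crestway, so Maya controls Crestway.
Crestway holds 100% of Orbis, so Maya controls Orbis.
Caldera holds 98% of Cobalt, so Maya controls Cobalt.
No other company's threshold is met.
Maya controls 5 companies.

5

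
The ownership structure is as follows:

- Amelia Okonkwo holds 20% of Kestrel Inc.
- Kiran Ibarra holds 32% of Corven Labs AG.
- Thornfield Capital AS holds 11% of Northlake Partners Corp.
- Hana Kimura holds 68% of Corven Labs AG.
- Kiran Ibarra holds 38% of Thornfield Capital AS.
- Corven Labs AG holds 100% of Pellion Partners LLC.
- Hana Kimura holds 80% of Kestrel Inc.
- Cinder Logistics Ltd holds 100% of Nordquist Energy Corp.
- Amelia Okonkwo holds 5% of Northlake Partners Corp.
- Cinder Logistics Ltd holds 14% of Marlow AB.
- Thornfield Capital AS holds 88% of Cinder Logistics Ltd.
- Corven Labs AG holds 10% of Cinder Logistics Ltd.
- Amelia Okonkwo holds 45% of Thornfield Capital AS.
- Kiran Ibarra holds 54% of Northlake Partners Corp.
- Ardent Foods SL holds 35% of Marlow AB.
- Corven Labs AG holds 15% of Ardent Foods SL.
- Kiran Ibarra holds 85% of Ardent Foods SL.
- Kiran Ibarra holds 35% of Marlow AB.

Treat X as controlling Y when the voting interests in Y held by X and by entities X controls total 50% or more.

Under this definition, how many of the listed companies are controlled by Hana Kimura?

Hana holds 68% of Corven, so Hana controls Corven.
Hana holds 80% of Kestrel, so Hana controls Kestrel.
Corven holds 100% of Pellion, so Hana controls Pellion.
No other company's threshold is met.
Hana controls 3 companies.

3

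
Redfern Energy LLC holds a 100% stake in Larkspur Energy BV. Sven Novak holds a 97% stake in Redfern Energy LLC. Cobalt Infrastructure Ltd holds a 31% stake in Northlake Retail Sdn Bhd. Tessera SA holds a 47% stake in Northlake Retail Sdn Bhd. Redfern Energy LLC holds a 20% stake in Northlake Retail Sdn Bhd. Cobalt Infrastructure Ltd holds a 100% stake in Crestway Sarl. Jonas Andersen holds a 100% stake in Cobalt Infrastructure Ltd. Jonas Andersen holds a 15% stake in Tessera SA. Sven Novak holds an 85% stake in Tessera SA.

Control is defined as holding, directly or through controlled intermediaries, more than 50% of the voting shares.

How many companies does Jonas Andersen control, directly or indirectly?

Jonas holds 100% of Cobalt, so Jonas controls Cobalt.
Cobalt holds 100% of Crestway, so Jonas controls Crestway.
No other company's threshold is met.
Jonas controls 2 companies.

2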